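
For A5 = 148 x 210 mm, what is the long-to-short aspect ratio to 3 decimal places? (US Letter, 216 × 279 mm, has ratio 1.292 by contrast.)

210 / 148 = 1.419
ISO 216 targets √2 ≈ 1.414; the +0.005 deviation is from mm rounding.

1.419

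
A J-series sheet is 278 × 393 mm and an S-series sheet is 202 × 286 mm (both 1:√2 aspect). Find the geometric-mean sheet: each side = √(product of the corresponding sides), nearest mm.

237 × 335 mm

Short side: √(278 · 202) = √56156 ≈ 237.0 → 237 mm
Long side: √(393 · 286) = √112398 ≈ 335.3 → 335 mm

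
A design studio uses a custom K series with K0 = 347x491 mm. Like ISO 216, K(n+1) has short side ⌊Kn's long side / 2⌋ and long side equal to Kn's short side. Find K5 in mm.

61 × 86 mm

K1: ⌊491/2⌋ × 347 = 245 × 347 mm
K2: ⌊347/2⌋ × 245 = 173 × 245 mm
K3: ⌊245/2⌋ × 173 = 122 × 173 mm
K4: ⌊173/2⌋ × 122 = 86 × 122 mm
K5: ⌊122/2⌋ × 86 = 61 × 86 mm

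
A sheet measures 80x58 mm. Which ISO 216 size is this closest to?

Aspect ratio 80/58 ≈ 1.379 (ISO target is √2 ≈ 1.414).
In the C-series (envelope sizes, between A and B): C8 = 57 × 81 mm.
Off by 2 mm total — nearest standard size.

C8 (57 × 81 mm)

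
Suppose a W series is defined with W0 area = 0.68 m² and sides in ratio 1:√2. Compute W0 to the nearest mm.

Let the short side be w mm. Then w · w√2 = 0.68 m² = 680,000 mm².
w² = 680,000/√2, so w ≈ 693.4 mm; long side = w√2 ≈ 980.6 mm.

693 × 981 mm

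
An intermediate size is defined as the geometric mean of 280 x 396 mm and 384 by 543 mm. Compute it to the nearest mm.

328 × 464 mm

Short side: √(280 · 384) = √107520 ≈ 327.9 → 328 mm
Long side: √(396 · 543) = √215028 ≈ 463.7 → 464 mm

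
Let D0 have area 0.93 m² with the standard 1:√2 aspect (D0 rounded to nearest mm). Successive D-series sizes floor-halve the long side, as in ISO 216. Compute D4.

Let D0's short side be w mm. w · w√2 = 0.93 m² = 930,000 mm², so w ≈ 810.9 mm and w√2 ≈ 1146.8 mm → D0 = 811 × 1147 mm.
D1: ⌊1147/2⌋ × 811 = 573 × 811 mm
D2: ⌊811/2⌋ × 573 = 405 × 573 mm
D3: ⌊573/2⌋ × 405 = 286 × 405 mm
D4: ⌊405/2⌋ × 286 = 202 × 286 mm

202 × 286 mm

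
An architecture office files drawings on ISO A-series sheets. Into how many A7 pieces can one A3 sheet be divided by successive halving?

16

A3 = 297 × 420 mm; A7 = 74 × 105 mm.
Each halving step doubles the count; 4 steps from A3 to A7.
2^4 = 16.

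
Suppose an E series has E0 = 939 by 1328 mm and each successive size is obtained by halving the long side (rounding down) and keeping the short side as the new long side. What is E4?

234 × 332 mm

E1: ⌊1328/2⌋ × 939 = 664 × 939 mm
E2: ⌊939/2⌋ × 664 = 469 × 664 mm
E3: ⌊664/2⌋ × 469 = 332 × 469 mm
E4: ⌊469/2⌋ × 332 = 234 × 332 mm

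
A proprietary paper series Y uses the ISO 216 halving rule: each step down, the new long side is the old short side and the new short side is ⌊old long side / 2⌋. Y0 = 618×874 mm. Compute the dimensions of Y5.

109 × 154 mm

Y1 = 437 × 618 mm (from Y0 by 1 halving).
Y2: ⌊618/2⌋ × 437 = 309 × 437 mm
Y3: ⌊437/2⌋ × 309 = 218 × 309 mm
Y4: ⌊309/2⌋ × 218 = 154 × 218 mm
Y5: ⌊218/2⌋ × 154 = 109 × 154 mm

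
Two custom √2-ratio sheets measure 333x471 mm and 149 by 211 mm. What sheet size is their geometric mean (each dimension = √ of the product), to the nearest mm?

Short side: √(333 · 149) = √49617 ≈ 222.7 → 223 mm
Long side: √(471 · 211) = √99381 ≈ 315.2 → 315 mm

223 × 315 mm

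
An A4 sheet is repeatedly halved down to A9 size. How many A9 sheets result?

Each ISO step halves the sheet: 1 × A4 → 2 × A5 → 4 × A6 → 8 × A7 → …
From A4 to A9 is 5 halving steps: 2^5 = 32.

32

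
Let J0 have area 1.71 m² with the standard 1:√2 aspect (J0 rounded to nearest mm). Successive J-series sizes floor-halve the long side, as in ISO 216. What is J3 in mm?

Let J0's short side be w mm. w · w√2 = 1.71 m² = 1,710,000 mm², so w ≈ 1099.6 mm and w√2 ≈ 1555.1 mm → J0 = 1100 × 1555 mm.
J1: ⌊1555/2⌋ × 1100 = 777 × 1100 mm
J2: ⌊1100/2⌋ × 777 = 550 × 777 mm
J3: ⌊777/2⌋ × 550 = 388 × 550 mm

388 × 550 mm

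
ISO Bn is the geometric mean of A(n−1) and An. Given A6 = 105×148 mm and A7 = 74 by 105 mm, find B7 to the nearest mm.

Short side: √(105 · 74) = √7770 ≈ 88.1 → 88 mm
Long side: √(148 · 105) = √15540 ≈ 124.7 → 125 mm

88 × 125 mm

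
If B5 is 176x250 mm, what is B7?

88 × 125 mm

B6: ⌊250/2⌋ × 176 = 125 × 176 mm
B7: ⌊176/2⌋ × 125 = 88 × 125 mm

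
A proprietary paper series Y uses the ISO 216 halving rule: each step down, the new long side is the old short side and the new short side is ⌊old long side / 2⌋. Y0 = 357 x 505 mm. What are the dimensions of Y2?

Y1: ⌊505/2⌋ × 357 = 252 × 357 mm
Y2: ⌊357/2⌋ × 252 = 178 × 252 mm

178 × 252 mm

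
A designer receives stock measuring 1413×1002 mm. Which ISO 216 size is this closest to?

Aspect ratio 1413/1002 ≈ 1.410 — close to the ISO √2 ≈ 1.414.
In the B-series (B0 = 1000 × 1414 mm): B0 = 1000 × 1414 mm.
Off by 3 mm total — nearest standard size.

B0 (1000 × 1414 mm)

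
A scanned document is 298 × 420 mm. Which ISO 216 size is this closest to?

A3 (297 × 420 mm)

Aspect ratio 420/298 ≈ 1.409 — close to the ISO √2 ≈ 1.414.
In the A-series (A0 area = 1 m²): A3 = 297 × 420 mm.
Off by 1 mm total — nearest standard size.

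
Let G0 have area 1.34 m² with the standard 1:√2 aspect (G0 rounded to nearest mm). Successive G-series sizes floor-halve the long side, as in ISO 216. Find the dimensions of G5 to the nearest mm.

Let G0's short side be w mm. w · w√2 = 1.34 m² = 1,340,000 mm², so w ≈ 973.4 mm and w√2 ≈ 1376.6 mm → G0 = 973 × 1377 mm.
G1: ⌊1377/2⌋ × 973 = 688 × 973 mm
G2: ⌊973/2⌋ × 688 = 486 × 688 mm
G3: ⌊688/2⌋ × 486 = 344 × 486 mm
G4: ⌊486/2⌋ × 344 = 243 × 344 mm
G5: ⌊344/2⌋ × 243 = 172 × 243 mm

172 × 243 mm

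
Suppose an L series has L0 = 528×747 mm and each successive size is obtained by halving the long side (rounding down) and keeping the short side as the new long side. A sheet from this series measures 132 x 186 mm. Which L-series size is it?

L4

L0: 528 × 747 mm
L1: 373 × 528 mm
L2: 264 × 373 mm
L3: 186 × 264 mm
L4: 132 × 186 mm
L5: 93 × 132 mm
→ matches L4.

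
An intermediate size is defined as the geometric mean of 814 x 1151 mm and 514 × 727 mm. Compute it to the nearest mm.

Short side: √(814 · 514) = √418396 ≈ 646.8 → 647 mm
Long side: √(1151 · 727) = √836777 ≈ 914.8 → 915 mm

647 × 915 mm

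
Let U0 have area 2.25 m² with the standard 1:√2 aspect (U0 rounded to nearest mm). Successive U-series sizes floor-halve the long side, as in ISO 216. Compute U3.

446 × 630 mm

Let U0's short side be w mm. w · w√2 = 2.25 m² = 2,250,000 mm², so w ≈ 1261.3 mm and w√2 ≈ 1783.8 mm → U0 = 1261 × 1784 mm.
U1: ⌊1784/2⌋ × 1261 = 892 × 1261 mm
U2: ⌊1261/2⌋ × 892 = 630 × 892 mm
U3: ⌊892/2⌋ × 630 = 446 × 630 mm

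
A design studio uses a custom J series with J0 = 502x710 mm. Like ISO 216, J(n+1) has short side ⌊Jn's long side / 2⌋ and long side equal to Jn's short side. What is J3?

177 × 251 mm

J1 = 355 × 502 mm (from J0 by 1 halving).
J2: ⌊502/2⌋ × 355 = 251 × 355 mm
J3: ⌊355/2⌋ × 251 = 177 × 251 mm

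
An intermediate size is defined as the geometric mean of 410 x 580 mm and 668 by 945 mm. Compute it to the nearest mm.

523 × 740 mm

Short side: √(410 · 668) = √273880 ≈ 523.3 → 523 mm
Long side: √(580 · 945) = √548100 ≈ 740.3 → 740 mm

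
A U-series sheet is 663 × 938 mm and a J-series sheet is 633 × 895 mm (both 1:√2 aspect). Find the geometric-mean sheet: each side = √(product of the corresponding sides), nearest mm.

Short side: √(663 · 633) = √419679 ≈ 647.8 → 648 mm
Long side: √(938 · 895) = √839510 ≈ 916.2 → 916 mm

648 × 916 mm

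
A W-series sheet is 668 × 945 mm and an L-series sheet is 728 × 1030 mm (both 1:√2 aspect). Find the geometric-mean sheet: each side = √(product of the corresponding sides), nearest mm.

Short side: √(668 · 728) = √486304 ≈ 697.4 → 697 mm
Long side: √(945 · 1030) = √973350 ≈ 986.6 → 987 mm

697 × 987 mm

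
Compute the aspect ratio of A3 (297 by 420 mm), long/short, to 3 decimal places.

1.414

420 / 297 = 1.414
Matches √2 ≈ 1.414 — the ISO 216 defining ratio.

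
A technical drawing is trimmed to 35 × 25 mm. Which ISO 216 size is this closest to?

A10 (26 × 37 mm)

Aspect ratio 35/25 ≈ 1.400 — close to the ISO √2 ≈ 1.414.
In the A-series (A0 area = 1 m²): A10 = 26 × 37 mm.
Off by 3 mm total — nearest standard size.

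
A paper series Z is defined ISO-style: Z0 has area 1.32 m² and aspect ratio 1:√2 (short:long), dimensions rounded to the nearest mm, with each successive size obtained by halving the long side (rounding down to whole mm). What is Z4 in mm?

Let Z0's short side be w mm. w · w√2 = 1.32 m² = 1,320,000 mm², so w ≈ 966.1 mm and w√2 ≈ 1366.3 mm → Z0 = 966 × 1366 mm.
Z1: ⌊1366/2⌋ × 966 = 683 × 966 mm
Z2: ⌊966/2⌋ × 683 = 483 × 683 mm
Z3: ⌊683/2⌋ × 483 = 341 × 483 mm
Z4: ⌊483/2⌋ × 341 = 241 × 341 mm

241 × 341 mm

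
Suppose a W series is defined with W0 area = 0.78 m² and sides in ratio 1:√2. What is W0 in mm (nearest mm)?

743 × 1050 mm

Let the short side be w mm. Then w · w√2 = 0.78 m² = 780,000 mm².
w² = 780,000/√2, so w ≈ 742.7 mm; long side = w√2 ≈ 1050.3 mm.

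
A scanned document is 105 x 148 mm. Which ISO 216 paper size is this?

A6 (105 × 148 mm)

Aspect ratio 148/105 ≈ 1.410 — close to the ISO √2 ≈ 1.414.
In the A-series (A0 area = 1 m²): A6 = 105 × 148 mm.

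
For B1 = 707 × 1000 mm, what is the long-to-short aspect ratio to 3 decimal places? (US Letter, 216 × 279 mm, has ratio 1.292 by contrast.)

1.414

1000 / 707 = 1.414
Matches √2 ≈ 1.414 — the ISO 216 defining ratio.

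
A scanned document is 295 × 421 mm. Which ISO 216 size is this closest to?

A3 (297 × 420 mm)

Aspect ratio 421/295 ≈ 1.427 — close to the ISO √2 ≈ 1.414.
In the A-series (A0 area = 1 m²): A3 = 297 × 420 mm.
Off by 3 mm total — nearest standard size.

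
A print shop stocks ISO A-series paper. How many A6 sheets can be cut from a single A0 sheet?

A0 = 841 × 1189 mm; A6 = 105 × 148 mm.
Each halving step doubles the count; 6 steps from A0 to A6.
2^6 = 64.

64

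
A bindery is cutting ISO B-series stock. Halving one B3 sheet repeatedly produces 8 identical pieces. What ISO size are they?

B6

8 = 2^3, so 3 halving steps.
B3 → B4 → … → B6 after 3 steps.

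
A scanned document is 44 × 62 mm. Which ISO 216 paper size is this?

Aspect ratio 62/44 ≈ 1.409 — close to the ISO √2 ≈ 1.414.
In the B-series (B0 = 1000 × 1414 mm): B9 = 44 × 62 mm.

B9 (44 × 62 mm)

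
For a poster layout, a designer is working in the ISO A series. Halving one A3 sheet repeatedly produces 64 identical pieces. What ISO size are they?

A9

64 = 2^6, so 6 halving steps.
A3 → A4 → … → A9 after 6 steps.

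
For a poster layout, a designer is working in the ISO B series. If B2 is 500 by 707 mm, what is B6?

125 × 176 mm

B3: ⌊707/2⌋ × 500 = 353 × 500 mm
B4: ⌊500/2⌋ × 353 = 250 × 353 mm
B5: ⌊353/2⌋ × 250 = 176 × 250 mm
B6: ⌊250/2⌋ × 176 = 125 × 176 mm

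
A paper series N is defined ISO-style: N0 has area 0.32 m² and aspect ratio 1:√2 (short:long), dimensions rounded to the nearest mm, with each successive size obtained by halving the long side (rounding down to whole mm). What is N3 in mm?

168 × 238 mm

Let N0's short side be w mm. w · w√2 = 0.32 m² = 320,000 mm², so w ≈ 475.7 mm and w√2 ≈ 672.7 mm → N0 = 476 × 673 mm.
N1: ⌊673/2⌋ × 476 = 336 × 476 mm
N2: ⌊476/2⌋ × 336 = 238 × 336 mm
N3: ⌊336/2⌋ × 238 = 168 × 238 mm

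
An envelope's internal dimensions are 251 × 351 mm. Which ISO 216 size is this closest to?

Aspect ratio 351/251 ≈ 1.398 (ISO target is √2 ≈ 1.414).
In the B-series (B0 = 1000 × 1414 mm): B4 = 250 × 353 mm.
Off by 3 mm total — nearest standard size.

B4 (250 × 353 mm)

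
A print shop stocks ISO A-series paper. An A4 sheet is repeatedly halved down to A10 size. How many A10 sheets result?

64

A4 = 210 × 297 mm; A10 = 26 × 37 mm.
Each halving step doubles the count; 6 steps from A4 to A10.
2^6 = 64.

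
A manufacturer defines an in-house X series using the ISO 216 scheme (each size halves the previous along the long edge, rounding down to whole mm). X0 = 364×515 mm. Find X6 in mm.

45 × 64 mm

X1: ⌊515/2⌋ × 364 = 257 × 364 mm
X2: ⌊364/2⌋ × 257 = 182 × 257 mm
X3: ⌊257/2⌋ × 182 = 128 × 182 mm
X4: ⌊182/2⌋ × 128 = 91 × 128 mm
X5: ⌊128/2⌋ × 91 = 64 × 91 mm
X6: ⌊91/2⌋ × 64 = 45 × 64 mm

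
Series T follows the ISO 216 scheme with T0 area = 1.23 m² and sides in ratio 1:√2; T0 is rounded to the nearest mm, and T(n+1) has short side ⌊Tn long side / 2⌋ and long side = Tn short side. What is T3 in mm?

329 × 466 mm

Let T0's short side be w mm. w · w√2 = 1.23 m² = 1,230,000 mm², so w ≈ 932.6 mm and w√2 ≈ 1318.9 mm → T0 = 933 × 1319 mm.
T1: ⌊1319/2⌋ × 933 = 659 × 933 mm
T2: ⌊933/2⌋ × 659 = 466 × 659 mm
T3: ⌊659/2⌋ × 466 = 329 × 466 mm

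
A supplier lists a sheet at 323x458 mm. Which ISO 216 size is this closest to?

Aspect ratio 458/323 ≈ 1.418 — close to the ISO √2 ≈ 1.414.
In the C-series (envelope sizes, between A and B): C3 = 324 × 458 mm.
Off by 1 mm total — nearest standard size.

C3 (324 × 458 mm)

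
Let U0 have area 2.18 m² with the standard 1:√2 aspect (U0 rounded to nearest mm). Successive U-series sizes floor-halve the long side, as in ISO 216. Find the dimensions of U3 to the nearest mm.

Let U0's short side be w mm. w · w√2 = 2.18 m² = 2,180,000 mm², so w ≈ 1241.6 mm and w√2 ≈ 1755.8 mm → U0 = 1242 × 1756 mm.
U1: ⌊1756/2⌋ × 1242 = 878 × 1242 mm
U2: ⌊1242/2⌋ × 878 = 621 × 878 mm
U3: ⌊878/2⌋ × 621 = 439 × 621 mm

439 × 621 mm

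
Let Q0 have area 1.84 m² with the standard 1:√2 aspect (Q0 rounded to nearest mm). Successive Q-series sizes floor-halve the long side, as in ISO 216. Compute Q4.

285 × 403 mm

Let Q0's short side be w mm. w · w√2 = 1.84 m² = 1,840,000 mm², so w ≈ 1140.6 mm and w√2 ≈ 1613.1 mm → Q0 = 1141 × 1613 mm.
Q1: ⌊1613/2⌋ × 1141 = 806 × 1141 mm
Q2: ⌊1141/2⌋ × 806 = 570 × 806 mm
Q3: ⌊806/2⌋ × 570 = 403 × 570 mm
Q4: ⌊570/2⌋ × 403 = 285 × 403 mm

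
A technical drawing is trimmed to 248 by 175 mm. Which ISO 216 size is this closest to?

Aspect ratio 248/175 ≈ 1.417 — close to the ISO √2 ≈ 1.414.
In the B-series (B0 = 1000 × 1414 mm): B5 = 176 × 250 mm.
Off by 3 mm total — nearest standard size.

B5 (176 × 250 mm)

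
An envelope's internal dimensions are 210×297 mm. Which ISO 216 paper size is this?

A4 (210 × 297 mm)

Aspect ratio 297/210 ≈ 1.414 — close to the ISO √2 ≈ 1.414.
In the A-series (A0 area = 1 m²): A4 = 210 × 297 mm.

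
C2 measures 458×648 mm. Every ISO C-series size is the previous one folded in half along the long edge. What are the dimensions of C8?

C3: ⌊648/2⌋ × 458 = 324 × 458 mm
C4: ⌊458/2⌋ × 324 = 229 × 324 mm
C5: ⌊324/2⌋ × 229 = 162 × 229 mm
C6: ⌊229/2⌋ × 162 = 114 × 162 mm
C7: ⌊162/2⌋ × 114 = 81 × 114 mm
C8: ⌊114/2⌋ × 81 = 57 × 81 mm

57 × 81 mm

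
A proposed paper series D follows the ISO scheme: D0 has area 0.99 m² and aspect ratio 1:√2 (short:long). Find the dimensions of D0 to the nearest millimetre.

Let the short side be w mm. Then w · w√2 = 0.99 m² = 990,000 mm².
w² = 990,000/√2, so w ≈ 836.7 mm; long side = w√2 ≈ 1183.2 mm.

837 × 1183 mm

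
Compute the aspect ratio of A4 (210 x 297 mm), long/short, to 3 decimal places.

297 / 210 = 1.414
Matches √2 ≈ 1.414 — the ISO 216 defining ratio.

1.414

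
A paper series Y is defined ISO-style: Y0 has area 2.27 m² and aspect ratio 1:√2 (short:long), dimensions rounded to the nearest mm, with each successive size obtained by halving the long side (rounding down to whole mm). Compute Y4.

Let Y0's short side be w mm. w · w√2 = 2.27 m² = 2,270,000 mm², so w ≈ 1266.9 mm and w√2 ≈ 1791.7 mm → Y0 = 1267 × 1792 mm.
Y1: ⌊1792/2⌋ × 1267 = 896 × 1267 mm
Y2: ⌊1267/2⌋ × 896 = 633 × 896 mm
Y3: ⌊896/2⌋ × 633 = 448 × 633 mm
Y4: ⌊633/2⌋ × 448 = 316 × 448 mm

316 × 448 mm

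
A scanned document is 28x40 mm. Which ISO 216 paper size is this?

Aspect ratio 40/28 ≈ 1.429 — close to the ISO √2 ≈ 1.414.
In the C-series (envelope sizes, between A and B): C10 = 28 × 40 mm.

C10 (28 × 40 mm)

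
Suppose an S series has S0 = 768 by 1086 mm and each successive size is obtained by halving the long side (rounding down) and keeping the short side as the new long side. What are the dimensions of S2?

384 × 543 mm

S1: ⌊1086/2⌋ × 768 = 543 × 768 mm
S2: ⌊768/2⌋ × 543 = 384 × 543 mm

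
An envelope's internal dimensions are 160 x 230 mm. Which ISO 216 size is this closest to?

Aspect ratio 230/160 ≈ 1.438 (ISO target is √2 ≈ 1.414).
In the C-series (envelope sizes, between A and B): C5 = 162 × 229 mm.
Off by 3 mm total — nearest standard size.

C5 (162 × 229 mm)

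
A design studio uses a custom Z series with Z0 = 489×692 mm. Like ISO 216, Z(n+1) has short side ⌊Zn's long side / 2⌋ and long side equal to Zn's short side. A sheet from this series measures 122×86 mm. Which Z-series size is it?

Z5

Z0: 489 × 692 mm
Z1: 346 × 489 mm
Z2: 244 × 346 mm
Z3: 173 × 244 mm
Z4: 122 × 173 mm
Z5: 86 × 122 mm
Z6: 61 × 86 mm
→ matches Z5.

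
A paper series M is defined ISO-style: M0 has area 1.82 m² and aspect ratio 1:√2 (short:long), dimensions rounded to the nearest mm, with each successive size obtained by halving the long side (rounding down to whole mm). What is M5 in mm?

200 × 283 mm

Let M0's short side be w mm. w · w√2 = 1.82 m² = 1,820,000 mm², so w ≈ 1134.4 mm and w√2 ≈ 1604.3 mm → M0 = 1134 × 1604 mm.
M1: ⌊1604/2⌋ × 1134 = 802 × 1134 mm
M2: ⌊1134/2⌋ × 802 = 567 × 802 mm
M3: ⌊802/2⌋ × 567 = 401 × 567 mm
M4: ⌊567/2⌋ × 401 = 283 × 401 mm
M5: ⌊401/2⌋ × 283 = 200 × 283 mm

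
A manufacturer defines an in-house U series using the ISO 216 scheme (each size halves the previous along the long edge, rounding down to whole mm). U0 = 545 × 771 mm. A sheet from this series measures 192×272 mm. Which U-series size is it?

U0: 545 × 771 mm
U1: 385 × 545 mm
U2: 272 × 385 mm
U3: 192 × 272 mm
U4: 136 × 192 mm
→ matches U3.

U3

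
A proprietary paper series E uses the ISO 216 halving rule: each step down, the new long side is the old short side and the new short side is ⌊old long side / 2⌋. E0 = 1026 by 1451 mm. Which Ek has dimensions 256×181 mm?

E0: 1026 × 1451 mm
E1: 725 × 1026 mm
E2: 513 × 725 mm
E3: 362 × 513 mm
E4: 256 × 362 mm
E5: 181 × 256 mm
E6: 128 × 181 mm
→ matches E5.

E5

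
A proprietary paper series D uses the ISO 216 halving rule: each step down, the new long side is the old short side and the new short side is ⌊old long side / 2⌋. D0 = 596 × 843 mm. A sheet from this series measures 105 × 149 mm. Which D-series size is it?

D5

D0: 596 × 843 mm
D1: 421 × 596 mm
D2: 298 × 421 mm
D3: 210 × 298 mm
D4: 149 × 210 mm
D5: 105 × 149 mm
D6: 74 × 105 mm
→ matches D5.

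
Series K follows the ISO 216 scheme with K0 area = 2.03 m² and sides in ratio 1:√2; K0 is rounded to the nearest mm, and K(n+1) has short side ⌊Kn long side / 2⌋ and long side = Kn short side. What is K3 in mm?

Let K0's short side be w mm. w · w√2 = 2.03 m² = 2,030,000 mm², so w ≈ 1198.1 mm and w√2 ≈ 1694.4 mm → K0 = 1198 × 1694 mm.
K1: ⌊1694/2⌋ × 1198 = 847 × 1198 mm
K2: ⌊1198/2⌋ × 847 = 599 × 847 mm
K3: ⌊847/2⌋ × 599 = 423 × 599 mm

423 × 599 mm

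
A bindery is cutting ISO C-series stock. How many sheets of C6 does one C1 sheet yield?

Each ISO step halves the sheet: 1 × C1 → 2 × C2 → 4 × C3 → 8 × C4 → …
From C1 to C6 is 5 halving steps: 2^5 = 32.

32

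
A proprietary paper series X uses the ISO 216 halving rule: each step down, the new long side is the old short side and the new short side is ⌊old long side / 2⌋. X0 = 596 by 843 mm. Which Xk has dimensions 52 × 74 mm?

X0: 596 × 843 mm
X1: 421 × 596 mm
X2: 298 × 421 mm
X3: 210 × 298 mm
X4: 149 × 210 mm
X5: 105 × 149 mm
X6: 74 × 105 mm
X7: 52 × 74 mm
X8: 37 × 52 mm
→ matches X7.

X7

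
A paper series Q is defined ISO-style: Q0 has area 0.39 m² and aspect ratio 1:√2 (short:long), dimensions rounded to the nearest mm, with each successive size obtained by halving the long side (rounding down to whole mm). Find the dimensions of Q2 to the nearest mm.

Let Q0's short side be w mm. w · w√2 = 0.39 m² = 390,000 mm², so w ≈ 525.1 mm and w√2 ≈ 742.7 mm → Q0 = 525 × 743 mm.
Q1: ⌊743/2⌋ × 525 = 371 × 525 mm
Q2: ⌊525/2⌋ × 371 = 262 × 371 mm

262 × 371 mm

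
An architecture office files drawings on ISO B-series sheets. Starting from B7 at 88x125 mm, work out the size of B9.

44 × 62 mm

B8: ⌊125/2⌋ × 88 = 62 × 88 mm
B9: ⌊88/2⌋ × 62 = 44 × 62 mm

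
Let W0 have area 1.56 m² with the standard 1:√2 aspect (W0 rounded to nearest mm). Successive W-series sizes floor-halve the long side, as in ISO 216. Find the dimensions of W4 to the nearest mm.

Let W0's short side be w mm. w · w√2 = 1.56 m² = 1,560,000 mm², so w ≈ 1050.3 mm and w√2 ≈ 1485.3 mm → W0 = 1050 × 1485 mm.
W1: ⌊1485/2⌋ × 1050 = 742 × 1050 mm
W2: ⌊1050/2⌋ × 742 = 525 × 742 mm
W3: ⌊742/2⌋ × 525 = 371 × 525 mm
W4: ⌊525/2⌋ × 371 = 262 × 371 mm

262 × 371 mm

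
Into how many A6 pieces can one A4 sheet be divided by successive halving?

Each ISO step halves the sheet: 1 × A4 → 2 × A5 → 4 × A6
From A4 to A6 is 2 halving steps: 2^2 = 4.

4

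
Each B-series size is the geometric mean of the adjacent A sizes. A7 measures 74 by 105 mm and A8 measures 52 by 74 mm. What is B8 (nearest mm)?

62 × 88 mm

Short side: √(74 · 52) = √3848 ≈ 62.0 → 62 mm
Long side: √(105 · 74) = √7770 ≈ 88.1 → 88 mm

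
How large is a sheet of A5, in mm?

148 × 210 mm

A0 = 841 × 1189 mm (A0 has area 1 m², aspect 1:√2).
A1: ⌊1189/2⌋ × 841 = 594 × 841 mm
A2: ⌊841/2⌋ × 594 = 420 × 594 mm
A3: ⌊594/2⌋ × 420 = 297 × 420 mm
A4: ⌊420/2⌋ × 297 = 210 × 297 mm
A5: ⌊297/2⌋ × 210 = 148 × 210 mm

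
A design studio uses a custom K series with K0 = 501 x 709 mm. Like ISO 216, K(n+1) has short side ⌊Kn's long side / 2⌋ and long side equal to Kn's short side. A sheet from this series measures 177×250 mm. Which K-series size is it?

K3

K0: 501 × 709 mm
K1: 354 × 501 mm
K2: 250 × 354 mm
K3: 177 × 250 mm
K4: 125 × 177 mm
→ matches K3.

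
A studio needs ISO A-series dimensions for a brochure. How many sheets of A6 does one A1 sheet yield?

A1 = 594 × 841 mm; A6 = 105 × 148 mm.
Each halving step doubles the count; 5 steps from A1 to A6.
2^5 = 32.

32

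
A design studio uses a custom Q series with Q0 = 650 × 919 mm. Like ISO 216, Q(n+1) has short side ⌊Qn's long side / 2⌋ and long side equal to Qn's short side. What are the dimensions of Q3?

229 × 325 mm

Q1: ⌊919/2⌋ × 650 = 459 × 650 mm
Q2: ⌊650/2⌋ × 459 = 325 × 459 mm
Q3: ⌊459/2⌋ × 325 = 229 × 325 mm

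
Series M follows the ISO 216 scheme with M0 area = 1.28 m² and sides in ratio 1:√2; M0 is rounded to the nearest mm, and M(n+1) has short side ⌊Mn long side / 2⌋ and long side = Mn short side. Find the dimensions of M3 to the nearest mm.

336 × 475 mm

Let M0's short side be w mm. w · w√2 = 1.28 m² = 1,280,000 mm², so w ≈ 951.4 mm and w√2 ≈ 1345.4 mm → M0 = 951 × 1345 mm.
M1: ⌊1345/2⌋ × 951 = 672 × 951 mm
M2: ⌊951/2⌋ × 672 = 475 × 672 mm
M3: ⌊672/2⌋ × 475 = 336 × 475 mm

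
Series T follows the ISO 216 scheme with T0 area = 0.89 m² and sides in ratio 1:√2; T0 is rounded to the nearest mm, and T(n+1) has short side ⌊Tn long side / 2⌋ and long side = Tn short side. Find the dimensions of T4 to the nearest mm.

198 × 280 mm

Let T0's short side be w mm. w · w√2 = 0.89 m² = 890,000 mm², so w ≈ 793.3 mm and w√2 ≈ 1121.9 mm → T0 = 793 × 1122 mm.
T1: ⌊1122/2⌋ × 793 = 561 × 793 mm
T2: ⌊793/2⌋ × 561 = 396 × 561 mm
T3: ⌊561/2⌋ × 396 = 280 × 396 mm
T4: ⌊396/2⌋ × 280 = 198 × 280 mm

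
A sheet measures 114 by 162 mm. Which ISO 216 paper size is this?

C6 (114 × 162 mm)

Aspect ratio 162/114 ≈ 1.421 — close to the ISO √2 ≈ 1.414.
In the C-series (envelope sizes, between A and B): C6 = 114 × 162 mm.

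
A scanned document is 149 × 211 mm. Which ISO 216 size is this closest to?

A5 (148 × 210 mm)

Aspect ratio 211/149 ≈ 1.416 — close to the ISO √2 ≈ 1.414.
In the A-series (A0 area = 1 m²): A5 = 148 × 210 mm.
Off by 2 mm total — nearest standard size.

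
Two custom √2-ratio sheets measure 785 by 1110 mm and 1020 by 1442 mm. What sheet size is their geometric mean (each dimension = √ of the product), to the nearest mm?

Short side: √(785 · 1020) = √800700 ≈ 894.8 → 895 mm
Long side: √(1110 · 1442) = √1600620 ≈ 1265.2 → 1265 mm

895 × 1265 mm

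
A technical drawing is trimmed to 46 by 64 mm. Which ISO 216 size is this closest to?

B9 (44 × 62 mm)

Aspect ratio 64/46 ≈ 1.391 (ISO target is √2 ≈ 1.414).
In the B-series (B0 = 1000 × 1414 mm): B9 = 44 × 62 mm.
Off by 4 mm total — nearest standard size.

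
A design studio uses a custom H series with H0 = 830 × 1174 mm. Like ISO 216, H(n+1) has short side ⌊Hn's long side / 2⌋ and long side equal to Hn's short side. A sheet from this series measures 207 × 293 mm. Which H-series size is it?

H4

H0: 830 × 1174 mm
H1: 587 × 830 mm
H2: 415 × 587 mm
H3: 293 × 415 mm
H4: 207 × 293 mm
H5: 146 × 207 mm
→ matches H4.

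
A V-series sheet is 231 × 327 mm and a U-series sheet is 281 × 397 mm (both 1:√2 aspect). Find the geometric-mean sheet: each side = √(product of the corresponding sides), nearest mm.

Short side: √(231 · 281) = √64911 ≈ 254.8 → 255 mm
Long side: √(327 · 397) = √129819 ≈ 360.3 → 360 mm

255 × 360 mm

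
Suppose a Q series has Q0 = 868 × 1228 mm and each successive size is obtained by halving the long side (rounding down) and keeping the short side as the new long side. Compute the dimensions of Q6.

Q1: ⌊1228/2⌋ × 868 = 614 × 868 mm
Q2: ⌊868/2⌋ × 614 = 434 × 614 mm
Q3: ⌊614/2⌋ × 434 = 307 × 434 mm
Q4: ⌊434/2⌋ × 307 = 217 × 307 mm
Q5: ⌊307/2⌋ × 217 = 153 × 217 mm
Q6: ⌊217/2⌋ × 153 = 108 × 153 mm

108 × 153 mm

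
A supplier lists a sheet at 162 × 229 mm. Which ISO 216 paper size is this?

C5 (162 × 229 mm)

Aspect ratio 229/162 ≈ 1.414 — close to the ISO √2 ≈ 1.414.
In the C-series (envelope sizes, between A and B): C5 = 162 × 229 mm.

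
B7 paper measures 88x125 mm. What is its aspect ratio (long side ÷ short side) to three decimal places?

125 / 88 = 1.420
ISO 216 targets √2 ≈ 1.414; the +0.006 deviation is from mm rounding.

1.420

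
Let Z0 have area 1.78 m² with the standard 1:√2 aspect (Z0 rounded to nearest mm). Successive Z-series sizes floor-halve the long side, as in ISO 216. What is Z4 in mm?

Let Z0's short side be w mm. w · w√2 = 1.78 m² = 1,780,000 mm², so w ≈ 1121.9 mm and w√2 ≈ 1586.6 mm → Z0 = 1122 × 1587 mm.
Z1: ⌊1587/2⌋ × 1122 = 793 × 1122 mm
Z2: ⌊1122/2⌋ × 793 = 561 × 793 mm
Z3: ⌊793/2⌋ × 561 = 396 × 561 mm
Z4: ⌊561/2⌋ × 396 = 280 × 396 mm

280 × 396 mm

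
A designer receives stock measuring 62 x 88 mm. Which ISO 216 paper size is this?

Aspect ratio 88/62 ≈ 1.419 — close to the ISO √2 ≈ 1.414.
In the B-series (B0 = 1000 × 1414 mm): B8 = 62 × 88 mm.

B8 (62 × 88 mm)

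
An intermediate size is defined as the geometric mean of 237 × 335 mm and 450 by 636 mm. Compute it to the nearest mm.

327 × 462 mm

Short side: √(237 · 450) = √106650 ≈ 326.6 → 327 mm
Long side: √(335 · 636) = √213060 ≈ 461.6 → 462 mm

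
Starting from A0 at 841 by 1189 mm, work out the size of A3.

297 × 420 mm

A1: ⌊1189/2⌋ × 841 = 594 × 841 mm
A2: ⌊841/2⌋ × 594 = 420 × 594 mm
A3: ⌊594/2⌋ × 420 = 297 × 420 mm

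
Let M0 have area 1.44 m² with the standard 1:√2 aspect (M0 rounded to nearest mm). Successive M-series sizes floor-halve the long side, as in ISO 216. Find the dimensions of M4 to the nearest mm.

252 × 356 mm

Let M0's short side be w mm. w · w√2 = 1.44 m² = 1,440,000 mm², so w ≈ 1009.1 mm and w√2 ≈ 1427.0 mm → M0 = 1009 × 1427 mm.
M1: ⌊1427/2⌋ × 1009 = 713 × 1009 mm
M2: ⌊1009/2⌋ × 713 = 504 × 713 mm
M3: ⌊713/2⌋ × 504 = 356 × 504 mm
M4: ⌊504/2⌋ × 356 = 252 × 356 mm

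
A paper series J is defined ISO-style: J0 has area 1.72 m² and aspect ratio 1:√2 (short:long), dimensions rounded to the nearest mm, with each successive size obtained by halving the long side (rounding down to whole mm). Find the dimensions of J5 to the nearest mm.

Let J0's short side be w mm. w · w√2 = 1.72 m² = 1,720,000 mm², so w ≈ 1102.8 mm and w√2 ≈ 1559.6 mm → J0 = 1103 × 1560 mm.
J1: ⌊1560/2⌋ × 1103 = 780 × 1103 mm
J2: ⌊1103/2⌋ × 780 = 551 × 780 mm
J3: ⌊780/2⌋ × 551 = 390 × 551 mm
J4: ⌊551/2⌋ × 390 = 275 × 390 mm
J5: ⌊390/2⌋ × 275 = 195 × 275 mm

195 × 275 mm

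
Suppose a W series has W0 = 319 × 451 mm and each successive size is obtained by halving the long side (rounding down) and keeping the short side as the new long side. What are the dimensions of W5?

W1: ⌊451/2⌋ × 319 = 225 × 319 mm
W2: ⌊319/2⌋ × 225 = 159 × 225 mm
W3: ⌊225/2⌋ × 159 = 112 × 159 mm
W4: ⌊159/2⌋ × 112 = 79 × 112 mm
W5: ⌊112/2⌋ × 79 = 56 × 79 mm

56 × 79 mm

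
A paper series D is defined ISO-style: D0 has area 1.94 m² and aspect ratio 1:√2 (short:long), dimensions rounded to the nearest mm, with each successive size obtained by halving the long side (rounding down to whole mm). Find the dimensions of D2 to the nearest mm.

585 × 828 mm

Let D0's short side be w mm. w · w√2 = 1.94 m² = 1,940,000 mm², so w ≈ 1171.2 mm and w√2 ≈ 1656.4 mm → D0 = 1171 × 1656 mm.
D1: ⌊1656/2⌋ × 1171 = 828 × 1171 mm
D2: ⌊1171/2⌋ × 828 = 585 × 828 mm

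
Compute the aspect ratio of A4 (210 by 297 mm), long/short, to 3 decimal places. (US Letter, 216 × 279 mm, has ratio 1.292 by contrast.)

1.414

297 / 210 = 1.414
Matches √2 ≈ 1.414 — the ISO 216 defining ratio.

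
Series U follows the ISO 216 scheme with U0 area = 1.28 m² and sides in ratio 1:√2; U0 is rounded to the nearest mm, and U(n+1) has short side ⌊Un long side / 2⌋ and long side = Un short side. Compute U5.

168 × 237 mm

Let U0's short side be w mm. w · w√2 = 1.28 m² = 1,280,000 mm², so w ≈ 951.4 mm and w√2 ≈ 1345.4 mm → U0 = 951 × 1345 mm.
U1: ⌊1345/2⌋ × 951 = 672 × 951 mm
U2: ⌊951/2⌋ × 672 = 475 × 672 mm
U3: ⌊672/2⌋ × 475 = 336 × 475 mm
U4: ⌊475/2⌋ × 336 = 237 × 336 mm
U5: ⌊336/2⌋ × 237 = 168 × 237 mm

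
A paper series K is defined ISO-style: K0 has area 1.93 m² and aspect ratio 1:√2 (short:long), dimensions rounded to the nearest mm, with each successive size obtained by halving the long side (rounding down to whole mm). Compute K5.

206 × 292 mm

Let K0's short side be w mm. w · w√2 = 1.93 m² = 1,930,000 mm², so w ≈ 1168.2 mm and w√2 ≈ 1652.1 mm → K0 = 1168 × 1652 mm.
K1: ⌊1652/2⌋ × 1168 = 826 × 1168 mm
K2: ⌊1168/2⌋ × 826 = 584 × 826 mm
K3: ⌊826/2⌋ × 584 = 413 × 584 mm
K4: ⌊584/2⌋ × 413 = 292 × 413 mm
K5: ⌊413/2⌋ × 292 = 206 × 292 mm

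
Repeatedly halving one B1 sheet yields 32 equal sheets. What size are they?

B6

32 = 2^5, so 5 halving steps.
B1 → B2 → … → B6 after 5 steps.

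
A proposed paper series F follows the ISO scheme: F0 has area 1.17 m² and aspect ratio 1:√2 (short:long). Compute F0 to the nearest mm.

910 × 1286 mm

Let the short side be w mm. Then w · w√2 = 1.17 m² = 1,170,000 mm².
w² = 1,170,000/√2, so w ≈ 909.6 mm; long side = w√2 ≈ 1286.3 mm.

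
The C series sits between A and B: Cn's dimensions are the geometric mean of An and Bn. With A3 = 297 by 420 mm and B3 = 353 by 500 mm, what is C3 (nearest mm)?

Short side: √(297 · 353) = √104841 ≈ 323.8 → 324 mm
Long side: √(420 · 500) = √210000 ≈ 458.3 → 458 mm

324 × 458 mm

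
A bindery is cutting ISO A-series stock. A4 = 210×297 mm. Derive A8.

52 × 74 mm

A5: ⌊297/2⌋ × 210 = 148 × 210 mm
A6: ⌊210/2⌋ × 148 = 105 × 148 mm
A7: ⌊148/2⌋ × 105 = 74 × 105 mm
A8: ⌊105/2⌋ × 74 = 52 × 74 mm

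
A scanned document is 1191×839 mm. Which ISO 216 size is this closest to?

Aspect ratio 1191/839 ≈ 1.420 — close to the ISO √2 ≈ 1.414.
In the A-series (A0 area = 1 m²): A0 = 841 × 1189 mm.
Off by 4 mm total — nearest standard size.

A0 (841 × 1189 mm)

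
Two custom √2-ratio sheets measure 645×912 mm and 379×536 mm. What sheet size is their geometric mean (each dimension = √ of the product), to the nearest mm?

Short side: √(645 · 379) = √244455 ≈ 494.4 → 494 mm
Long side: √(912 · 536) = √488832 ≈ 699.2 → 699 mm

494 × 699 mm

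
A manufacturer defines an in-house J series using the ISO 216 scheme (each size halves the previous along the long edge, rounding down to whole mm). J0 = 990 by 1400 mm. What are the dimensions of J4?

J1: ⌊1400/2⌋ × 990 = 700 × 990 mm
J2: ⌊990/2⌋ × 700 = 495 × 700 mm
J3: ⌊700/2⌋ × 495 = 350 × 495 mm
J4: ⌊495/2⌋ × 350 = 247 × 350 mm

247 × 350 mm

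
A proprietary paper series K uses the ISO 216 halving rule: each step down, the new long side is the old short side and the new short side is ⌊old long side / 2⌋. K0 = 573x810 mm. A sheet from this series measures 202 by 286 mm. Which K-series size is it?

K3

K0: 573 × 810 mm
K1: 405 × 573 mm
K2: 286 × 405 mm
K3: 202 × 286 mm
K4: 143 × 202 mm
→ matches K3.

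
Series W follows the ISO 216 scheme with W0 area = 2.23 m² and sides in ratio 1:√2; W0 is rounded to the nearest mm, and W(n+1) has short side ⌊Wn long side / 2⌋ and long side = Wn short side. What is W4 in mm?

314 × 444 mm

Let W0's short side be w mm. w · w√2 = 2.23 m² = 2,230,000 mm², so w ≈ 1255.7 mm and w√2 ≈ 1775.9 mm → W0 = 1256 × 1776 mm.
W1: ⌊1776/2⌋ × 1256 = 888 × 1256 mm
W2: ⌊1256/2⌋ × 888 = 628 × 888 mm
W3: ⌊888/2⌋ × 628 = 444 × 628 mm
W4: ⌊628/2⌋ × 444 = 314 × 444 mm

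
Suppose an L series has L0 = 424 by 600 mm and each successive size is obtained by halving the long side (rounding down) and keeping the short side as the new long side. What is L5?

75 × 106 mm

L1 = 300 × 424 mm (from L0 by 1 halving).
L2: ⌊424/2⌋ × 300 = 212 × 300 mm
L3: ⌊300/2⌋ × 212 = 150 × 212 mm
L4: ⌊212/2⌋ × 150 = 106 × 150 mm
L5: ⌊150/2⌋ × 106 = 75 × 106 mm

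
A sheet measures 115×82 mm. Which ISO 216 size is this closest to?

C7 (81 × 114 mm)

Aspect ratio 115/82 ≈ 1.402 — close to the ISO √2 ≈ 1.414.
In the C-series (envelope sizes, between A and B): C7 = 81 × 114 mm.
Off by 2 mm total — nearest standard size.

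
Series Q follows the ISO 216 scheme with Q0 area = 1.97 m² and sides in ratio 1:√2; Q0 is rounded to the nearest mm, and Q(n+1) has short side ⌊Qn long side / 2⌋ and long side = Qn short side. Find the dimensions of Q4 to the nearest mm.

Let Q0's short side be w mm. w · w√2 = 1.97 m² = 1,970,000 mm², so w ≈ 1180.3 mm and w√2 ≈ 1669.1 mm → Q0 = 1180 × 1669 mm.
Q1: ⌊1669/2⌋ × 1180 = 834 × 1180 mm
Q2: ⌊1180/2⌋ × 834 = 590 × 834 mm
Q3: ⌊834/2⌋ × 590 = 417 × 590 mm
Q4: ⌊590/2⌋ × 417 = 295 × 417 mm

295 × 417 mm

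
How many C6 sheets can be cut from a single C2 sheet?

16

C2 = 458 × 648 mm; C6 = 114 × 162 mm.
Each halving step doubles the count; 4 steps from C2 to C6.
2^4 = 16.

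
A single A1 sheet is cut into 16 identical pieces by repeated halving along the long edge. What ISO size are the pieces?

A5

16 = 2^4, so 4 halving steps.
A1 → A2 → … → A5 after 4 steps.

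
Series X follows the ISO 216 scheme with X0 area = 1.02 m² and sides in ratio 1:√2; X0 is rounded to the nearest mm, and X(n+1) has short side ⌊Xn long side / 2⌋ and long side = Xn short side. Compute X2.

Let X0's short side be w mm. w · w√2 = 1.02 m² = 1,020,000 mm², so w ≈ 849.3 mm and w√2 ≈ 1201.0 mm → X0 = 849 × 1201 mm.
X1: ⌊1201/2⌋ × 849 = 600 × 849 mm
X2: ⌊849/2⌋ × 600 = 424 × 600 mm

424 × 600 mm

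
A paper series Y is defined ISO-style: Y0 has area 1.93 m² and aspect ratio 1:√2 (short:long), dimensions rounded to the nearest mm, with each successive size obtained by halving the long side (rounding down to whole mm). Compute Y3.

Let Y0's short side be w mm. w · w√2 = 1.93 m² = 1,930,000 mm², so w ≈ 1168.2 mm and w√2 ≈ 1652.1 mm → Y0 = 1168 × 1652 mm.
Y1: ⌊1652/2⌋ × 1168 = 826 × 1168 mm
Y2: ⌊1168/2⌋ × 826 = 584 × 826 mm
Y3: ⌊826/2⌋ × 584 = 413 × 584 mm

413 × 584 mm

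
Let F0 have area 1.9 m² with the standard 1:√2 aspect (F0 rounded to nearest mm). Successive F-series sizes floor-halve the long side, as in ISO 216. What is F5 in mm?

Let F0's short side be w mm. w · w√2 = 1.9 m² = 1,900,000 mm², so w ≈ 1159.1 mm and w√2 ≈ 1639.2 mm → F0 = 1159 × 1639 mm.
F1: ⌊1639/2⌋ × 1159 = 819 × 1159 mm
F2: ⌊1159/2⌋ × 819 = 579 × 819 mm
F3: ⌊819/2⌋ × 579 = 409 × 579 mm
F4: ⌊579/2⌋ × 409 = 289 × 409 mm
F5: ⌊409/2⌋ × 289 = 204 × 289 mm

204 × 289 mm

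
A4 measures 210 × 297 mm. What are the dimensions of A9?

A5: ⌊297/2⌋ × 210 = 148 × 210 mm
A6: ⌊210/2⌋ × 148 = 105 × 148 mm
A7: ⌊148/2⌋ × 105 = 74 × 105 mm
A8: ⌊105/2⌋ × 74 = 52 × 74 mm
A9: ⌊74/2⌋ × 52 = 37 × 52 mm

37 × 52 mm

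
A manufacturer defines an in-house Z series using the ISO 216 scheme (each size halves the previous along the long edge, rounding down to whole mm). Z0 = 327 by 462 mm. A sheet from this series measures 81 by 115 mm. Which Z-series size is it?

Z0: 327 × 462 mm
Z1: 231 × 327 mm
Z2: 163 × 231 mm
Z3: 115 × 163 mm
Z4: 81 × 115 mm
Z5: 57 × 81 mm
→ matches Z4.

Z4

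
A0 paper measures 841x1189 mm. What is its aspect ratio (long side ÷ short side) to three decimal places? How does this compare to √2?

1189 / 841 = 1.414
Matches √2 ≈ 1.414 — the ISO 216 defining ratio.

1.414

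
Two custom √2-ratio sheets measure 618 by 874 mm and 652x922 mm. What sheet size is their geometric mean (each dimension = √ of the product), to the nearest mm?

635 × 898 mm

Short side: √(618 · 652) = √402936 ≈ 634.8 → 635 mm
Long side: √(874 · 922) = √805828 ≈ 897.7 → 898 mm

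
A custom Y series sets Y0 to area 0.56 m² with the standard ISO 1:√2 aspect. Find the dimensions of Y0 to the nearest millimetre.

Let the short side be w mm. Then w · w√2 = 0.56 m² = 560,000 mm².
w² = 560,000/√2, so w ≈ 629.3 mm; long side = w√2 ≈ 889.9 mm.

629 × 890 mm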